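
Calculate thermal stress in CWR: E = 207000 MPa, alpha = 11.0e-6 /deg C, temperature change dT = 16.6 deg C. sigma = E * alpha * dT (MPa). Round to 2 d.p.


sigma = E * alpha * dT
sigma = 207000 * 11.0e-6 * 16.6
sigma = 2.277 * 16.6
sigma = 37.80 MPa

37.80


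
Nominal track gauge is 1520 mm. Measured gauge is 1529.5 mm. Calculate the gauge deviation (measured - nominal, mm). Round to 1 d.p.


Deviation = measured - nominal
Deviation = 1529.5 - 1520
Deviation = 9.5 mm

9.5


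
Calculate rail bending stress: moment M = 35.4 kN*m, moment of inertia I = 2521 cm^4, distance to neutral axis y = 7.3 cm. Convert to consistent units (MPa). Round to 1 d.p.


Convert units:
M = 35.4 kN*m = 35400000 N*mm
y = 7.3 cm = 73 mm
I = 2521 cm^4 = 25210000 mm^4
sigma = 35400000 * 73 / 25210000
sigma = 102.5 MPa

102.5


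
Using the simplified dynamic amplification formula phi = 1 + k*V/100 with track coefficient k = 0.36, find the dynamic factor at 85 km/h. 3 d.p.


phi = 1 + k * V / 100
phi = 1 + 0.36 * 85 / 100
phi = 1 + 0.306
phi = 1.306

1.306


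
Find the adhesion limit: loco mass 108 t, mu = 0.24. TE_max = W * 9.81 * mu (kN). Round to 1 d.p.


TE_max = W * g * mu
TE_max = 108 * 9.81 * 0.24
TE_max = 1059.48 * 0.24
TE_max = 254.3 kN

254.3


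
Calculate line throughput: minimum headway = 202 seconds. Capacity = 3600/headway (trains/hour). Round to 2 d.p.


Capacity = 3600 / headway
Capacity = 3600 / 202
Capacity = 17.82 trains/hour

17.82


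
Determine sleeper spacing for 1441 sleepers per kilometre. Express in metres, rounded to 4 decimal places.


Spacing = 1000 m / number of sleepers
Spacing = 1000 / 1441
Spacing = 0.6940 m

0.6940


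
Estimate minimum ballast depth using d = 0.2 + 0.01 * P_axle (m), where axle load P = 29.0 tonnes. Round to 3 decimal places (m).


d = 0.2 + 0.01 * 29.0
d = 0.2 + 0.29
d = 0.490 m

0.490


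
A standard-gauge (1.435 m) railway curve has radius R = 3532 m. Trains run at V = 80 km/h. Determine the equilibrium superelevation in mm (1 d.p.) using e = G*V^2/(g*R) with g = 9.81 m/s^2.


Convert speed: V = 80 / 3.6 = 22.2222 m/s
Apply formula: e = 1.435 * 22.2222^2 / (9.81 * 3532)
e = 1.435 * 493.8272 / 34648.92
e = 0.020452 m = 20.5 mm

20.5


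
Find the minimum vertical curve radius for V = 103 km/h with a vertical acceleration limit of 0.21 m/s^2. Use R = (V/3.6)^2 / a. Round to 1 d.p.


Convert speed: V = 103 / 3.6 = 28.6111 m/s
V^2 = 818.5957 m^2/s^2
R_v = 818.5957 / 0.21
R_v = 3898.1 m

3898.1


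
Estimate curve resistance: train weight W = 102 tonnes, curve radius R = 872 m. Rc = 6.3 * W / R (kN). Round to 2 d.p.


Rc = 6.3 * W / R
Rc = 6.3 * 102 / 872
Rc = 642.6 / 872
Rc = 0.74 kN

0.74


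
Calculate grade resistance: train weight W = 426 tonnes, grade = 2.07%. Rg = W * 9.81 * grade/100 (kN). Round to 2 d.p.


Rg = W * 9.81 * grade / 100
Rg = 426 * 9.81 * 2.07 / 100
Rg = 4179.06 * 0.0207
Rg = 86.51 kN

86.51


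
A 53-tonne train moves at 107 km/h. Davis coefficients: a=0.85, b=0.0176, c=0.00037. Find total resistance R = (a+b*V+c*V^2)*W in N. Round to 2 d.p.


b*V = 0.0176 * 107 = 1.8832
c*V^2 = 0.00037 * 11449 = 4.23613
R_per_t = 0.85 + 1.8832 + 4.23613 = 6.96933 N/t
R_total = 6.96933 * 53 = 369.37 N

369.37


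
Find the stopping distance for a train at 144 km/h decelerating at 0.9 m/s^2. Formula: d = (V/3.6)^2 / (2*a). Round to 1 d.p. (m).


Convert speed: V = 144 / 3.6 = 40.0 m/s
V^2 = 1600.0
d = 1600.0 / (2 * 0.9)
d = 1600.0 / 1.8
d = 888.9 m

888.9


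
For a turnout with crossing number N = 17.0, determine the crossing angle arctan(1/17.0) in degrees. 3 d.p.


1/N = 1/17.0 = 0.058824
angle = arctan(0.058824) = 0.058756 rad
angle = 0.058756 * 180/pi = 3.366 degrees

3.366


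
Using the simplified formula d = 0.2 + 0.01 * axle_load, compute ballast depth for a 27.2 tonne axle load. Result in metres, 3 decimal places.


d = 0.2 + 0.01 * 27.2
d = 0.2 + 0.272
d = 0.472 m

0.472


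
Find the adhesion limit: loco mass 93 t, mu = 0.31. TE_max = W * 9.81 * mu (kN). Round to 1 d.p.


TE_max = W * g * mu
TE_max = 93 * 9.81 * 0.31
TE_max = 912.33 * 0.31
TE_max = 282.8 kN

282.8


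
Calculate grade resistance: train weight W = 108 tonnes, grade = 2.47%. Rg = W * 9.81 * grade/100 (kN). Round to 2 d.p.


Rg = W * 9.81 * grade / 100
Rg = 108 * 9.81 * 2.47 / 100
Rg = 1059.48 * 0.0247
Rg = 26.17 kN

26.17


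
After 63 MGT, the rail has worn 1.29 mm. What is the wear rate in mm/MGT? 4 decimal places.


Wear rate = total wear / cumulative tonnage
Rate = 1.29 / 63
Rate = 0.0205 mm/MGT

0.0205


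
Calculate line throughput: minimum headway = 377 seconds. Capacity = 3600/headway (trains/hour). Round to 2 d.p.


Capacity = 3600 / headway
Capacity = 3600 / 377
Capacity = 9.55 trains/hour

9.55


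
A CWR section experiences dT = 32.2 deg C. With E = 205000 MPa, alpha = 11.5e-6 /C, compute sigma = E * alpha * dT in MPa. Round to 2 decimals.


sigma = E * alpha * dT
sigma = 205000 * 11.5e-6 * 32.2
sigma = 2.3575 * 32.2
sigma = 75.91 MPa

75.91


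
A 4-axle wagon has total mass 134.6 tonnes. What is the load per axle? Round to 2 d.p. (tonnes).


Load per axle = total weight / number of axles
Load = 134.6 / 4
Load = 33.65 tonnes

33.65


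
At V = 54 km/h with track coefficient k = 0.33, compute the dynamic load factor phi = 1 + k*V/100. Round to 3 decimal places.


phi = 1 + k * V / 100
phi = 1 + 0.33 * 54 / 100
phi = 1 + 0.1782
phi = 1.178

1.178


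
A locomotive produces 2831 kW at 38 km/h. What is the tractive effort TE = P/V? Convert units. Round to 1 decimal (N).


Convert: P = 2831 kW = 2831000 W
V = 38 / 3.6 = 10.5556 m/s
TE = 2831000 / 10.5556
TE = 268200.0 N

268200.0


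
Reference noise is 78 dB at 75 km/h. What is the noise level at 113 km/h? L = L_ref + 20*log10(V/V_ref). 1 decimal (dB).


V/V_ref = 113 / 75 = 1.506667
log10(1.506667) = 0.178017
20 * 0.178017 = 3.5603
L = 78 + 3.5603 = 81.6 dB

81.6


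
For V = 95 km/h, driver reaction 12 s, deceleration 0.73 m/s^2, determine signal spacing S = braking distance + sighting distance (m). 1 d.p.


V = 95 / 3.6 = 26.3889 m/s
Braking distance = 26.3889^2 / (2*0.73) = 476.9681 m
Sighting distance = 26.3889 * 12 = 316.6667 m
S = 476.9681 + 316.6667 = 793.6 m

793.6


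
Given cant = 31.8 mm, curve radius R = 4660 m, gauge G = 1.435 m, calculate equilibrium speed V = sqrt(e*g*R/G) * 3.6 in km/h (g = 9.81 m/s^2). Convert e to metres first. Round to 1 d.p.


Convert cant: e = 31.8 mm = 0.0318 m
V_ms = sqrt(0.0318 * 9.81 * 4660 / 1.435)
V_ms = sqrt(1013.048279) = 31.8284 m/s
V = 31.8284 * 3.6 = 114.6 km/h

114.6


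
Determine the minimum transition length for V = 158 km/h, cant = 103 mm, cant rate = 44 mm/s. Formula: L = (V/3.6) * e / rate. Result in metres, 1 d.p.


Convert speed: V = 158 / 3.6 = 43.8889 m/s
L = 43.8889 * 103 / 44
L = 4520.5556 / 44
L = 102.7 m

102.7


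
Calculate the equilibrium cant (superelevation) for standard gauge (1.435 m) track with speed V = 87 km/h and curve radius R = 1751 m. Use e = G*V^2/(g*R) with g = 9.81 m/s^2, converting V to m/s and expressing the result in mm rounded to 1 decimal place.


Convert speed: V = 87 / 3.6 = 24.1667 m/s
Apply formula: e = 1.435 * 24.1667^2 / (9.81 * 1751)
e = 1.435 * 584.0278 / 17177.31
e = 0.04879 m = 48.8 mm

48.8


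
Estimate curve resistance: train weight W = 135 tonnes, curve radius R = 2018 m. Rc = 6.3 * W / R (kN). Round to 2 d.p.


Rc = 6.3 * W / R
Rc = 6.3 * 135 / 2018
Rc = 850.5 / 2018
Rc = 0.42 kN

0.42


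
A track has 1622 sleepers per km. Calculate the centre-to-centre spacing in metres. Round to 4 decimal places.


Spacing = 1000 m / number of sleepers
Spacing = 1000 / 1622
Spacing = 0.6165 m

0.6165


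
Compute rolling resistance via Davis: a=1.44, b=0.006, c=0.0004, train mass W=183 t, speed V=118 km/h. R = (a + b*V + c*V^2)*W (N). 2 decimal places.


b*V = 0.006 * 118 = 0.708
c*V^2 = 0.0004 * 13924 = 5.5696
R_per_t = 1.44 + 0.708 + 5.5696 = 7.7176 N/t
R_total = 7.7176 * 183 = 1412.32 N

1412.32


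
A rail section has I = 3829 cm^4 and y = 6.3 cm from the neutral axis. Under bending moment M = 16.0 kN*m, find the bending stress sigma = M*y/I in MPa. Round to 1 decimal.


Convert units:
M = 16.0 kN*m = 16000000 N*mm
y = 6.3 cm = 63 mm
I = 3829 cm^4 = 38290000 mm^4
sigma = 16000000 * 63 / 38290000
sigma = 26.3 MPa

26.3


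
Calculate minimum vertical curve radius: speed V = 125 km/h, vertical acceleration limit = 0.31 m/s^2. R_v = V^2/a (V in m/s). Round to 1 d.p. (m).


Convert speed: V = 125 / 3.6 = 34.7222 m/s
V^2 = 1205.6327 m^2/s^2
R_v = 1205.6327 / 0.31
R_v = 3889.1 m

3889.1


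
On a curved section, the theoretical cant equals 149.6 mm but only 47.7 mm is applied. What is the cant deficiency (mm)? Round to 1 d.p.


Cant deficiency = equilibrium cant - actual cant
CD = 149.6 - 47.7
CD = 101.9 mm

101.9


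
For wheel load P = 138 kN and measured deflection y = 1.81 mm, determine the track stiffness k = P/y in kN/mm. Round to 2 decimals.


Track stiffness k = P / y
k = 138 / 1.81
k = 76.24 kN/mm

76.24


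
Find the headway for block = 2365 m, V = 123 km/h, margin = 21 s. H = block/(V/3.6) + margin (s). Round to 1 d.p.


V = 123 / 3.6 = 34.1667 m/s
Block traversal time = 2365 / 34.1667 = 69.2195 s
Headway = 69.2195 + 21
Headway = 90.2 s

90.2


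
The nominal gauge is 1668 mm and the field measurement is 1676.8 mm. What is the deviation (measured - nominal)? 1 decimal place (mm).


Deviation = measured - nominal
Deviation = 1676.8 - 1668
Deviation = 8.8 mm

8.8


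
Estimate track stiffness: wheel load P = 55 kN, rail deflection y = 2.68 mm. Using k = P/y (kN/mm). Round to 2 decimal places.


Track stiffness k = P / y
k = 55 / 2.68
k = 20.52 kN/mm

20.52


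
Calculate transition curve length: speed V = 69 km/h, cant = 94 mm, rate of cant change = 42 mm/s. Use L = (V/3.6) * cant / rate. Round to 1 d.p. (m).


Convert speed: V = 69 / 3.6 = 19.1667 m/s
L = 19.1667 * 94 / 42
L = 1801.6667 / 42
L = 42.9 m

42.9


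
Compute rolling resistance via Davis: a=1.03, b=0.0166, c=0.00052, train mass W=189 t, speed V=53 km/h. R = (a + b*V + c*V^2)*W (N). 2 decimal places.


b*V = 0.0166 * 53 = 0.8798
c*V^2 = 0.00052 * 2809 = 1.46068
R_per_t = 1.03 + 0.8798 + 1.46068 = 3.37048 N/t
R_total = 3.37048 * 189 = 637.02 N

637.02


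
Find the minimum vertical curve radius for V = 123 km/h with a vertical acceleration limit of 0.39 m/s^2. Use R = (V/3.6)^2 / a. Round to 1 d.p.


Convert speed: V = 123 / 3.6 = 34.1667 m/s
V^2 = 1167.3611 m^2/s^2
R_v = 1167.3611 / 0.39
R_v = 2993.2 m

2993.2


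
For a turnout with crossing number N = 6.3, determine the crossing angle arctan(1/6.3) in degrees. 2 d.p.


1/N = 1/6.3 = 0.15873
angle = arctan(0.15873) = 0.157417 rad
angle = 0.157417 * 180/pi = 9.02 degrees

9.02


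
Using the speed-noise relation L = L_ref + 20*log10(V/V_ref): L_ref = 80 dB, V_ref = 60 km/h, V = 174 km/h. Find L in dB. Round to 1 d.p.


V/V_ref = 174 / 60 = 2.9
log10(2.9) = 0.462398
20 * 0.462398 = 9.248
L = 80 + 9.248 = 89.2 dB

89.2


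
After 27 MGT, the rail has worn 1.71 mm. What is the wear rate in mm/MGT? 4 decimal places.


Wear rate = total wear / cumulative tonnage
Rate = 1.71 / 27
Rate = 0.0633 mm/MGT

0.0633


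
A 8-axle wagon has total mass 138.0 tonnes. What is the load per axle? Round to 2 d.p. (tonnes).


Load per axle = total weight / number of axles
Load = 138.0 / 8
Load = 17.25 tonnes

17.25


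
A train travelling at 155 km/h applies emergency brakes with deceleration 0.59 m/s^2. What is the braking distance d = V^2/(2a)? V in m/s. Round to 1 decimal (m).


Convert speed: V = 155 / 3.6 = 43.0556 m/s
V^2 = 1853.7809
d = 1853.7809 / (2 * 0.59)
d = 1853.7809 / 1.18
d = 1571.0 m

1571.0


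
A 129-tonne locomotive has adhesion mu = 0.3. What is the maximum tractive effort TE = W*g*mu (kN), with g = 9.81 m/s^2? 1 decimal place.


TE_max = W * g * mu
TE_max = 129 * 9.81 * 0.3
TE_max = 1265.49 * 0.3
TE_max = 379.6 kN

379.6


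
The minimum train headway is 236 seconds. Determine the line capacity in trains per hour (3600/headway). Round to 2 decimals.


Capacity = 3600 / headway
Capacity = 3600 / 236
Capacity = 15.25 trains/hour

15.25


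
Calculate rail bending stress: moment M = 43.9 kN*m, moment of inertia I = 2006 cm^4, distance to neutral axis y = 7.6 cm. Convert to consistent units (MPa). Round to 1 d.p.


Convert units:
M = 43.9 kN*m = 43900000 N*mm
y = 7.6 cm = 76 mm
I = 2006 cm^4 = 20060000 mm^4
sigma = 43900000 * 76 / 20060000
sigma = 166.3 MPa

166.3


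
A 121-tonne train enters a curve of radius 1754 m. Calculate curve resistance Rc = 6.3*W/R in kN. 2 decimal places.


Rc = 6.3 * W / R
Rc = 6.3 * 121 / 1754
Rc = 762.3 / 1754
Rc = 0.43 kN

0.43


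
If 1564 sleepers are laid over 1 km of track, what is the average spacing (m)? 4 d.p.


Spacing = 1000 m / number of sleepers
Spacing = 1000 / 1564
Spacing = 0.6394 m

0.6394


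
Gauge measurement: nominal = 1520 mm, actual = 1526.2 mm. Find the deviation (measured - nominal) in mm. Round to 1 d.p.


Deviation = measured - nominal
Deviation = 1526.2 - 1520
Deviation = 6.2 mm

6.2


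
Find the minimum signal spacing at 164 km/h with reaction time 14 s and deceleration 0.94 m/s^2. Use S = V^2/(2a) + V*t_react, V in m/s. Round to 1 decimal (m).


V = 164 / 3.6 = 45.5556 m/s
Braking distance = 45.5556^2 / (2*0.94) = 1103.8876 m
Sighting distance = 45.5556 * 14 = 637.7778 m
S = 1103.8876 + 637.7778 = 1741.7 m

1741.7


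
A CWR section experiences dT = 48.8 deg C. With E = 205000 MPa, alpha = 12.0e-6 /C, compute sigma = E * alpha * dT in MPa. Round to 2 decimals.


sigma = E * alpha * dT
sigma = 205000 * 12.0e-6 * 48.8
sigma = 2.46 * 48.8
sigma = 120.05 MPa

120.05


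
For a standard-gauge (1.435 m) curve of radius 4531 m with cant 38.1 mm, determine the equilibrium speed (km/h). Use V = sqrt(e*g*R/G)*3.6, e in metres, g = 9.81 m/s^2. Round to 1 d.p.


Convert cant: e = 38.1 mm = 0.0381 m
V_ms = sqrt(0.0381 * 9.81 * 4531 / 1.435)
V_ms = sqrt(1180.147102) = 34.3533 m/s
V = 34.3533 * 3.6 = 123.7 km/h

123.7


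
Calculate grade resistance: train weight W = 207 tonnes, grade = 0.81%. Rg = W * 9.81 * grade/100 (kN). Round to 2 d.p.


Rg = W * 9.81 * grade / 100
Rg = 207 * 9.81 * 0.81 / 100
Rg = 2030.67 * 0.0081
Rg = 16.45 kN

16.45


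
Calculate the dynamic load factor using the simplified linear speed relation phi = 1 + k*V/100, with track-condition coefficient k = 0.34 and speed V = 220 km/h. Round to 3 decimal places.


phi = 1 + k * V / 100
phi = 1 + 0.34 * 220 / 100
phi = 1 + 0.748
phi = 1.748

1.748


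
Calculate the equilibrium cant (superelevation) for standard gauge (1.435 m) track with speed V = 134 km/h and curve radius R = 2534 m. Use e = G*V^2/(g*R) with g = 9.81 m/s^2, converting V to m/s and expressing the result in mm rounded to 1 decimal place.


Convert speed: V = 134 / 3.6 = 37.2222 m/s
Apply formula: e = 1.435 * 37.2222^2 / (9.81 * 2534)
e = 1.435 * 1385.4938 / 24858.54
e = 0.07998 m = 80.0 mm

80.0


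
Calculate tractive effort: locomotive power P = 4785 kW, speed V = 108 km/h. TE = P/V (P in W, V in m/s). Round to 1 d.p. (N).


Convert: P = 4785 kW = 4785000 W
V = 108 / 3.6 = 30.0 m/s
TE = 4785000 / 30.0
TE = 159500.0 N

159500.0


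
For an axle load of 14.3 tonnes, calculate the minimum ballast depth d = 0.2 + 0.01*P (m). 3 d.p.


d = 0.2 + 0.01 * 14.3
d = 0.2 + 0.143
d = 0.343 m

0.343


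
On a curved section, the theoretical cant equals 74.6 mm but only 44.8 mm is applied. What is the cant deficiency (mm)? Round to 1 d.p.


Cant deficiency = equilibrium cant - actual cant
CD = 74.6 - 44.8
CD = 29.8 mm

29.8


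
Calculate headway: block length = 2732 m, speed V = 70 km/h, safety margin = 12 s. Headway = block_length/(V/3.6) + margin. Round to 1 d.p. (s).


V = 70 / 3.6 = 19.4444 m/s
Block traversal time = 2732 / 19.4444 = 140.5029 s
Headway = 140.5029 + 12
Headway = 152.5 s

152.5


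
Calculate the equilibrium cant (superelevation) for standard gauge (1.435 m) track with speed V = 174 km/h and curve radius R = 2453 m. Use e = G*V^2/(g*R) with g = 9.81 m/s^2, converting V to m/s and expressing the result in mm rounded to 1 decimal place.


Convert speed: V = 174 / 3.6 = 48.3333 m/s
Apply formula: e = 1.435 * 48.3333^2 / (9.81 * 2453)
e = 1.435 * 2336.1111 / 24063.93
e = 0.139309 m = 139.3 mm

139.3


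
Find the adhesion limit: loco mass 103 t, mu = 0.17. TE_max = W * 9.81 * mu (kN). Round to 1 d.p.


TE_max = W * g * mu
TE_max = 103 * 9.81 * 0.17
TE_max = 1010.43 * 0.17
TE_max = 171.8 kN

171.8


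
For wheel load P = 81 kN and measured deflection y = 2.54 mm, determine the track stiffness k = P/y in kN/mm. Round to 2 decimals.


Track stiffness k = P / y
k = 81 / 2.54
k = 31.89 kN/mm

31.89


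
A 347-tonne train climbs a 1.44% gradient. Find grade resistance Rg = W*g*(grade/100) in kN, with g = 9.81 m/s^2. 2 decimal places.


Rg = W * 9.81 * grade / 100
Rg = 347 * 9.81 * 1.44 / 100
Rg = 3404.07 * 0.0144
Rg = 49.02 kN

49.02


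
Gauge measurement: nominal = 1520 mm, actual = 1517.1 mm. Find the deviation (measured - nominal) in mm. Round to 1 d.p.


Deviation = measured - nominal
Deviation = 1517.1 - 1520
Deviation = -2.9 mm

-2.9


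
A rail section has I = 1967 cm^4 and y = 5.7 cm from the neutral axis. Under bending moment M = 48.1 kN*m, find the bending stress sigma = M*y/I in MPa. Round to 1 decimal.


Convert units:
M = 48.1 kN*m = 48100000 N*mm
y = 5.7 cm = 57 mm
I = 1967 cm^4 = 19670000 mm^4
sigma = 48100000 * 57 / 19670000
sigma = 139.4 MPa

139.4


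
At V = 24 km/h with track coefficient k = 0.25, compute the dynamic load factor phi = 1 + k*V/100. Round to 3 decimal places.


phi = 1 + k * V / 100
phi = 1 + 0.25 * 24 / 100
phi = 1 + 0.06
phi = 1.060

1.060


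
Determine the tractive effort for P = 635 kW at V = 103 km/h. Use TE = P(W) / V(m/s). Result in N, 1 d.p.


Convert: P = 635 kW = 635000 W
V = 103 / 3.6 = 28.6111 m/s
TE = 635000 / 28.6111
TE = 22194.2 N

22194.2


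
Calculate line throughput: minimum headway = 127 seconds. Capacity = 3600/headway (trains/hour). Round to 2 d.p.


Capacity = 3600 / headway
Capacity = 3600 / 127
Capacity = 28.35 trains/hour

28.35


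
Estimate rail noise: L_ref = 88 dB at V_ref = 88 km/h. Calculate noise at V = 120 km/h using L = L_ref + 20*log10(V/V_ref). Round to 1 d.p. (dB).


V/V_ref = 120 / 88 = 1.363636
log10(1.363636) = 0.134699
20 * 0.134699 = 2.694
L = 88 + 2.694 = 90.7 dB

90.7


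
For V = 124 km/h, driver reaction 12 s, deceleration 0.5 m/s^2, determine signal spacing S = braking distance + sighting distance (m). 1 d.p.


V = 124 / 3.6 = 34.4444 m/s
Braking distance = 34.4444^2 / (2*0.5) = 1186.4198 m
Sighting distance = 34.4444 * 12 = 413.3333 m
S = 1186.4198 + 413.3333 = 1599.8 m

1599.8


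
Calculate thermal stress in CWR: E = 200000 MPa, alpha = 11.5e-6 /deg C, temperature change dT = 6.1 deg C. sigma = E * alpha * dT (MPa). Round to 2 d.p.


sigma = E * alpha * dT
sigma = 200000 * 11.5e-6 * 6.1
sigma = 2.3 * 6.1
sigma = 14.03 MPa

14.03


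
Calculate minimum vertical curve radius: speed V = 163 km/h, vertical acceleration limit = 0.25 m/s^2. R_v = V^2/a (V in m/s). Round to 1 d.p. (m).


Convert speed: V = 163 / 3.6 = 45.2778 m/s
V^2 = 2050.0772 m^2/s^2
R_v = 2050.0772 / 0.25
R_v = 8200.3 m

8200.3


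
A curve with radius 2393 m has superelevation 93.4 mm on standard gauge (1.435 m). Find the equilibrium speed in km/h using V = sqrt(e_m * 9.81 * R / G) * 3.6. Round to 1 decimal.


Convert cant: e = 93.4 mm = 0.0934 m
V_ms = sqrt(0.0934 * 9.81 * 2393 / 1.435)
V_ms = sqrt(1527.941339) = 39.0889 m/s
V = 39.0889 * 3.6 = 140.7 km/h

140.7


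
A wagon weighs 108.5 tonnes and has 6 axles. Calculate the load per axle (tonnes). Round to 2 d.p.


Load per axle = total weight / number of axles
Load = 108.5 / 6
Load = 18.08 tonnes

18.08


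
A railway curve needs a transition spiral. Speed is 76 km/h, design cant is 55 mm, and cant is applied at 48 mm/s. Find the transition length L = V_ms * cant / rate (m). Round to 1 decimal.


Convert speed: V = 76 / 3.6 = 21.1111 m/s
L = 21.1111 * 55 / 48
L = 1161.1111 / 48
L = 24.2 m

24.2


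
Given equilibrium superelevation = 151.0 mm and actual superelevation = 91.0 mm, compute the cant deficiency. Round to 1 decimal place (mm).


Cant deficiency = equilibrium cant - actual cant
CD = 151.0 - 91.0
CD = 60.0 mm

60.0


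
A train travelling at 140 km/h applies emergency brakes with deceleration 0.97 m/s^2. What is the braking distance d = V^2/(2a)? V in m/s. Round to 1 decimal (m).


Convert speed: V = 140 / 3.6 = 38.8889 m/s
V^2 = 1512.3457
d = 1512.3457 / (2 * 0.97)
d = 1512.3457 / 1.94
d = 779.6 m

779.6


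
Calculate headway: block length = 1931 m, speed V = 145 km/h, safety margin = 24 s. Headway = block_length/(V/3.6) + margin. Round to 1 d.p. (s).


V = 145 / 3.6 = 40.2778 m/s
Block traversal time = 1931 / 40.2778 = 47.9421 s
Headway = 47.9421 + 24
Headway = 71.9 s

71.9


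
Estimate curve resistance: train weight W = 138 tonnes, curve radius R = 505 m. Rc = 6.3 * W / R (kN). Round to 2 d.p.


Rc = 6.3 * W / R
Rc = 6.3 * 138 / 505
Rc = 869.4 / 505
Rc = 1.72 kN

1.72


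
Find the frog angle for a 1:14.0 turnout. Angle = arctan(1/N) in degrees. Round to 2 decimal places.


1/N = 1/14.0 = 0.071429
angle = arctan(0.071429) = 0.071307 rad
angle = 0.071307 * 180/pi = 4.09 degrees

4.09


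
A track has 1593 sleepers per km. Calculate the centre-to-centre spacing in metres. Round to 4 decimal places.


Spacing = 1000 m / number of sleepers
Spacing = 1000 / 1593
Spacing = 0.6277 m

0.6277


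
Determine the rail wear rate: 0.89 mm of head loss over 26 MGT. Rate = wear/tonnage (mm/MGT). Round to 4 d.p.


Wear rate = total wear / cumulative tonnage
Rate = 0.89 / 26
Rate = 0.0342 mm/MGT

0.0342


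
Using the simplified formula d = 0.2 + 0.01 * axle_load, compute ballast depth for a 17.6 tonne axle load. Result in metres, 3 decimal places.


d = 0.2 + 0.01 * 17.6
d = 0.2 + 0.176
d = 0.376 m

0.376


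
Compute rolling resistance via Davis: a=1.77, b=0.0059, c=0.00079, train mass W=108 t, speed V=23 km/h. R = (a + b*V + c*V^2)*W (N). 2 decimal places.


b*V = 0.0059 * 23 = 0.1357
c*V^2 = 0.00079 * 529 = 0.41791
R_per_t = 1.77 + 0.1357 + 0.41791 = 2.32361 N/t
R_total = 2.32361 * 108 = 250.95 N

250.95


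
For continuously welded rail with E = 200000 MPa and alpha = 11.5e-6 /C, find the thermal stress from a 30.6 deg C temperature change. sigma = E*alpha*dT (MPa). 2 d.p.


sigma = E * alpha * dT
sigma = 200000 * 11.5e-6 * 30.6
sigma = 2.3 * 30.6
sigma = 70.38 MPa

70.38


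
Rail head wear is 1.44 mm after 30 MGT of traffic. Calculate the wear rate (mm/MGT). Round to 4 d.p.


Wear rate = total wear / cumulative tonnage
Rate = 1.44 / 30
Rate = 0.0480 mm/MGT

0.0480


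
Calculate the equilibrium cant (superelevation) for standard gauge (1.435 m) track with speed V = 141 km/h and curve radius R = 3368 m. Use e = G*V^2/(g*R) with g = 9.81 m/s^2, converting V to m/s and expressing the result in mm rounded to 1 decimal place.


Convert speed: V = 141 / 3.6 = 39.1667 m/s
Apply formula: e = 1.435 * 39.1667^2 / (9.81 * 3368)
e = 1.435 * 1534.0278 / 33040.08
e = 0.066626 m = 66.6 mm

66.6


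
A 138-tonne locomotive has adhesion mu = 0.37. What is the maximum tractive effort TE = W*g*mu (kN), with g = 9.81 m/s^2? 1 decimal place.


TE_max = W * g * mu
TE_max = 138 * 9.81 * 0.37
TE_max = 1353.78 * 0.37
TE_max = 500.9 kN

500.9


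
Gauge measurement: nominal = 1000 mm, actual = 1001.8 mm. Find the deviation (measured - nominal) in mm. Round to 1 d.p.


Deviation = measured - nominal
Deviation = 1001.8 - 1000
Deviation = 1.8 mm

1.8


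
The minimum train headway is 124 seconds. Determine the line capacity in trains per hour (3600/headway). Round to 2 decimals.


Capacity = 3600 / headway
Capacity = 3600 / 124
Capacity = 29.03 trains/hour

29.03


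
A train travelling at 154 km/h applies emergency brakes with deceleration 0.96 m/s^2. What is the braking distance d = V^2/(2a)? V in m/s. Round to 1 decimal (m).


Convert speed: V = 154 / 3.6 = 42.7778 m/s
V^2 = 1829.9383
d = 1829.9383 / (2 * 0.96)
d = 1829.9383 / 1.92
d = 953.1 m

953.1


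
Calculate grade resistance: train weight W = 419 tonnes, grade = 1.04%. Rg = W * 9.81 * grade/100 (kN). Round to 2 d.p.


Rg = W * 9.81 * grade / 100
Rg = 419 * 9.81 * 1.04 / 100
Rg = 4110.39 * 0.0104
Rg = 42.75 kN

42.75


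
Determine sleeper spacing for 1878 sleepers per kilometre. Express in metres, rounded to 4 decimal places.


Spacing = 1000 m / number of sleepers
Spacing = 1000 / 1878
Spacing = 0.5325 m

0.5325


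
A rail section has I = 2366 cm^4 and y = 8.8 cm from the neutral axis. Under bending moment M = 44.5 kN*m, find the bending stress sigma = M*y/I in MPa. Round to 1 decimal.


Convert units:
M = 44.5 kN*m = 44500000 N*mm
y = 8.8 cm = 88 mm
I = 2366 cm^4 = 23660000 mm^4
sigma = 44500000 * 88 / 23660000
sigma = 165.5 MPa

165.5


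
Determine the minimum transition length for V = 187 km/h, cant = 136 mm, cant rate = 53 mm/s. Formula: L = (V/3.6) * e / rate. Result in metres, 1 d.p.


Convert speed: V = 187 / 3.6 = 51.9444 m/s
L = 51.9444 * 136 / 53
L = 7064.4444 / 53
L = 133.3 m

133.3


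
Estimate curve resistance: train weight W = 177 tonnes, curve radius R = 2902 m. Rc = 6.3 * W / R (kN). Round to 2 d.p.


Rc = 6.3 * W / R
Rc = 6.3 * 177 / 2902
Rc = 1115.1 / 2902
Rc = 0.38 kN

0.38


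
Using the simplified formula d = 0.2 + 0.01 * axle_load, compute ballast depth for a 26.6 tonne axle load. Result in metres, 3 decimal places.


d = 0.2 + 0.01 * 26.6
d = 0.2 + 0.266
d = 0.466 m

0.466


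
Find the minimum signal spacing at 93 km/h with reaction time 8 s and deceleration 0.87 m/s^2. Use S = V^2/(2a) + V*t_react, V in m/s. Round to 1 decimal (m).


V = 93 / 3.6 = 25.8333 m/s
Braking distance = 25.8333^2 / (2*0.87) = 383.5409 m
Sighting distance = 25.8333 * 8 = 206.6667 m
S = 383.5409 + 206.6667 = 590.2 m

590.2


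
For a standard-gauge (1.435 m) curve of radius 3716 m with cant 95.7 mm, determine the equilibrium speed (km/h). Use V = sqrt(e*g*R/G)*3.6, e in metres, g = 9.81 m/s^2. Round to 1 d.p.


Convert cant: e = 95.7 mm = 0.0957 m
V_ms = sqrt(0.0957 * 9.81 * 3716 / 1.435)
V_ms = sqrt(2431.110782) = 49.3063 m/s
V = 49.3063 * 3.6 = 177.5 km/h

177.5


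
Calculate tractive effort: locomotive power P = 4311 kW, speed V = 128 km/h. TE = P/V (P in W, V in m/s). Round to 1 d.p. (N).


Convert: P = 4311 kW = 4311000 W
V = 128 / 3.6 = 35.5556 m/s
TE = 4311000 / 35.5556
TE = 121246.9 N

121246.9


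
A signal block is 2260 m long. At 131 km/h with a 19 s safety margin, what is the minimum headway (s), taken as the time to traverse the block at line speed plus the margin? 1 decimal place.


V = 131 / 3.6 = 36.3889 m/s
Block traversal time = 2260 / 36.3889 = 62.1069 s
Headway = 62.1069 + 19
Headway = 81.1 s

81.1


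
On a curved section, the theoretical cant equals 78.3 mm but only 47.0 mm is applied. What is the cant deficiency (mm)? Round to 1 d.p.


Cant deficiency = equilibrium cant - actual cant
CD = 78.3 - 47.0
CD = 31.3 mm

31.3


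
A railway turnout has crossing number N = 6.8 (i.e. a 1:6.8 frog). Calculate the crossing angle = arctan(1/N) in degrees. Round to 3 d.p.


1/N = 1/6.8 = 0.147059
angle = arctan(0.147059) = 0.146012 rad
angle = 0.146012 * 180/pi = 8.366 degrees

8.366


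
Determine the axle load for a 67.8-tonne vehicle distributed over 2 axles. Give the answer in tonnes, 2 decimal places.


Load per axle = total weight / number of axles
Load = 67.8 / 2
Load = 33.90 tonnes

33.90


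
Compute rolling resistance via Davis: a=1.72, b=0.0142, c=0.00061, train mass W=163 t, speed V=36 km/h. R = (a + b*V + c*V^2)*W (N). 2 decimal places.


b*V = 0.0142 * 36 = 0.5112
c*V^2 = 0.00061 * 1296 = 0.79056
R_per_t = 1.72 + 0.5112 + 0.79056 = 3.02176 N/t
R_total = 3.02176 * 163 = 492.55 N

492.55


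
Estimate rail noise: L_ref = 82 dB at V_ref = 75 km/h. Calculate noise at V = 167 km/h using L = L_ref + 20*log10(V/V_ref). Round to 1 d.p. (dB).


V/V_ref = 167 / 75 = 2.226667
log10(2.226667) = 0.347655
20 * 0.347655 = 6.9531
L = 82 + 6.9531 = 89.0 dB

89.0


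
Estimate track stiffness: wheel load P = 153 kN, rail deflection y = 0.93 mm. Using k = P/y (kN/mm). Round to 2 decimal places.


Track stiffness k = P / y
k = 153 / 0.93
k = 164.52 kN/mm

164.52


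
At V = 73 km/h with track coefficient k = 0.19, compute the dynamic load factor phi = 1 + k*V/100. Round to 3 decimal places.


phi = 1 + k * V / 100
phi = 1 + 0.19 * 73 / 100
phi = 1 + 0.1387
phi = 1.139

1.139


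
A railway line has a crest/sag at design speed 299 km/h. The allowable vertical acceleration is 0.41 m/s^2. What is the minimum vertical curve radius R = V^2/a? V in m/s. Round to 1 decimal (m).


Convert speed: V = 299 / 3.6 = 83.0556 m/s
V^2 = 6898.2253 m^2/s^2
R_v = 6898.2253 / 0.41
R_v = 16824.9 m

16824.9


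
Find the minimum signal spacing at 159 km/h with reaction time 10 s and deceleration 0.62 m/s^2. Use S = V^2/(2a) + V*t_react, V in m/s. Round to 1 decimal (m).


V = 159 / 3.6 = 44.1667 m/s
Braking distance = 44.1667^2 / (2*0.62) = 1573.1407 m
Sighting distance = 44.1667 * 10 = 441.6667 m
S = 1573.1407 + 441.6667 = 2014.8 m

2014.8


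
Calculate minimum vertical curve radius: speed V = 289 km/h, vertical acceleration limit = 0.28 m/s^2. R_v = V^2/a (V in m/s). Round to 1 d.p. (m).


Convert speed: V = 289 / 3.6 = 80.2778 m/s
V^2 = 6444.5216 m^2/s^2
R_v = 6444.5216 / 0.28
R_v = 23016.1 m

23016.1


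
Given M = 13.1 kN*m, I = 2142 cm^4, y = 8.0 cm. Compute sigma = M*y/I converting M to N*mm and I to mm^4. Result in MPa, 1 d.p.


Convert units:
M = 13.1 kN*m = 13100000 N*mm
y = 8.0 cm = 80 mm
I = 2142 cm^4 = 21420000 mm^4
sigma = 13100000 * 80 / 21420000
sigma = 48.9 MPa

48.9


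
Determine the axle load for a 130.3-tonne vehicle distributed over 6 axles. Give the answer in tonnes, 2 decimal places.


Load per axle = total weight / number of axles
Load = 130.3 / 6
Load = 21.72 tonnes

21.72


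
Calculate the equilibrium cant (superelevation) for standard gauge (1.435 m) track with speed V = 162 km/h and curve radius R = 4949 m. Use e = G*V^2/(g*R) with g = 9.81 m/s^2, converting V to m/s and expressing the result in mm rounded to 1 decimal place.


Convert speed: V = 162 / 3.6 = 45.0 m/s
Apply formula: e = 1.435 * 45.0^2 / (9.81 * 4949)
e = 1.435 * 2025.0 / 48549.69
e = 0.059854 m = 59.9 mm

59.9


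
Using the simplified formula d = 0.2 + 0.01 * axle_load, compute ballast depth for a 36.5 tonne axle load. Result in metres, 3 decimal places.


d = 0.2 + 0.01 * 36.5
d = 0.2 + 0.365
d = 0.565 m

0.565


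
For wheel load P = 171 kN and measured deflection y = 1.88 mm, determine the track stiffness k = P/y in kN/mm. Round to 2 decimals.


Track stiffness k = P / y
k = 171 / 1.88
k = 90.96 kN/mm

90.96


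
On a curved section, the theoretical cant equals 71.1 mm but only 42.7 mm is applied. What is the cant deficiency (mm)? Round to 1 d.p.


Cant deficiency = equilibrium cant - actual cant
CD = 71.1 - 42.7
CD = 28.4 mm

28.4


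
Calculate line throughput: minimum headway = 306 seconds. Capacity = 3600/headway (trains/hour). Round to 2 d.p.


Capacity = 3600 / headway
Capacity = 3600 / 306
Capacity = 11.76 trains/hour

11.76


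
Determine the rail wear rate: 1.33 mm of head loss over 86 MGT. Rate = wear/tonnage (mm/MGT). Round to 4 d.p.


Wear rate = total wear / cumulative tonnage
Rate = 1.33 / 86
Rate = 0.0155 mm/MGT

0.0155


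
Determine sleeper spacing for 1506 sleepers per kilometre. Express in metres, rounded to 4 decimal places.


Spacing = 1000 m / number of sleepers
Spacing = 1000 / 1506
Spacing = 0.6640 m

0.6640


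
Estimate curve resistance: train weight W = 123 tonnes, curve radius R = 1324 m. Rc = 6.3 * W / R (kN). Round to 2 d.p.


Rc = 6.3 * W / R
Rc = 6.3 * 123 / 1324
Rc = 774.9 / 1324
Rc = 0.59 kN

0.59


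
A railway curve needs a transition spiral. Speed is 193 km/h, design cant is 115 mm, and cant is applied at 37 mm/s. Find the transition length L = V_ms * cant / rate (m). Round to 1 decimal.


Convert speed: V = 193 / 3.6 = 53.6111 m/s
L = 53.6111 * 115 / 37
L = 6165.2778 / 37
L = 166.6 m

166.6


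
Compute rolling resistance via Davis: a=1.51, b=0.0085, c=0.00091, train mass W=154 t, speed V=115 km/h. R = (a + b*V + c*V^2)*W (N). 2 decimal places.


b*V = 0.0085 * 115 = 0.9775
c*V^2 = 0.00091 * 13225 = 12.03475
R_per_t = 1.51 + 0.9775 + 12.03475 = 14.52225 N/t
R_total = 14.52225 * 154 = 2236.43 N

2236.43


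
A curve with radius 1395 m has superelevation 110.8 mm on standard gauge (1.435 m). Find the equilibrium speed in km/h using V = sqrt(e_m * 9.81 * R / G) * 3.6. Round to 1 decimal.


Convert cant: e = 110.8 mm = 0.1108 m
V_ms = sqrt(0.1108 * 9.81 * 1395 / 1.435)
V_ms = sqrt(1056.649798) = 32.5062 m/s
V = 32.5062 * 3.6 = 117.0 km/h

117.0


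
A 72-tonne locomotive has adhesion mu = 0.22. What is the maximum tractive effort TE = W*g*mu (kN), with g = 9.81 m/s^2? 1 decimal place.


TE_max = W * g * mu
TE_max = 72 * 9.81 * 0.22
TE_max = 706.32 * 0.22
TE_max = 155.4 kN

155.4


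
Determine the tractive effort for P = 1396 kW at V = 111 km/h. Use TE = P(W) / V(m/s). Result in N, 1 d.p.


Convert: P = 1396 kW = 1396000 W
V = 111 / 3.6 = 30.8333 m/s
TE = 1396000 / 30.8333
TE = 45275.7 N

45275.7


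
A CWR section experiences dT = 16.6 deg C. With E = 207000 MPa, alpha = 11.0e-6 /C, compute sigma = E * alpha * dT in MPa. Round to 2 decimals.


sigma = E * alpha * dT
sigma = 207000 * 11.0e-6 * 16.6
sigma = 2.277 * 16.6
sigma = 37.80 MPa

37.80


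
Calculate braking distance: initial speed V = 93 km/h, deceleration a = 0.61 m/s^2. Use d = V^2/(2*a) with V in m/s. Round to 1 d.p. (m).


Convert speed: V = 93 / 3.6 = 25.8333 m/s
V^2 = 667.3611
d = 667.3611 / (2 * 0.61)
d = 667.3611 / 1.22
d = 547.0 m

547.0


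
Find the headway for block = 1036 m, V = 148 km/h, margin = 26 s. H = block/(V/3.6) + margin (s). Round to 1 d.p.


V = 148 / 3.6 = 41.1111 m/s
Block traversal time = 1036 / 41.1111 = 25.2 s
Headway = 25.2 + 26
Headway = 51.2 s

51.2


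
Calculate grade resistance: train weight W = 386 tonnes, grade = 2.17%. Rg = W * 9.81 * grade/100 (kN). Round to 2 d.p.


Rg = W * 9.81 * grade / 100
Rg = 386 * 9.81 * 2.17 / 100
Rg = 3786.66 * 0.0217
Rg = 82.17 kN

82.17


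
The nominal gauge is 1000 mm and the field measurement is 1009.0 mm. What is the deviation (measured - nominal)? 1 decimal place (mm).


Deviation = measured - nominal
Deviation = 1009.0 - 1000
Deviation = 9.0 mm

9.0


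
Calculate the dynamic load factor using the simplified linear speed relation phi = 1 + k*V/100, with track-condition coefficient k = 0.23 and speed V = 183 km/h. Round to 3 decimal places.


phi = 1 + k * V / 100
phi = 1 + 0.23 * 183 / 100
phi = 1 + 0.4209
phi = 1.421

1.421


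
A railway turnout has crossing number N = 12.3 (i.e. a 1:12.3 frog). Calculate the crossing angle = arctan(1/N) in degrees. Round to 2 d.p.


1/N = 1/12.3 = 0.081301
angle = arctan(0.081301) = 0.081122 rad
angle = 0.081122 * 180/pi = 4.65 degrees

4.65


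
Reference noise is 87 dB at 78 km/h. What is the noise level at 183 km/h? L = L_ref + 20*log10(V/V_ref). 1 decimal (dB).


V/V_ref = 183 / 78 = 2.346154
log10(2.346154) = 0.370356
20 * 0.370356 = 7.4071
L = 87 + 7.4071 = 94.4 dB

94.4


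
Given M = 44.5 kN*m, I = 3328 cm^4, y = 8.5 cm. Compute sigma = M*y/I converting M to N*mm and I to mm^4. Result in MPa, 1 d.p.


Convert units:
M = 44.5 kN*m = 44500000 N*mm
y = 8.5 cm = 85 mm
I = 3328 cm^4 = 33280000 mm^4
sigma = 44500000 * 85 / 33280000
sigma = 113.7 MPa

113.7


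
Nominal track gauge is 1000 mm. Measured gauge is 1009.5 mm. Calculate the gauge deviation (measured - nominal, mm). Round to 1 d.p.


Deviation = measured - nominal
Deviation = 1009.5 - 1000
Deviation = 9.5 mm

9.5


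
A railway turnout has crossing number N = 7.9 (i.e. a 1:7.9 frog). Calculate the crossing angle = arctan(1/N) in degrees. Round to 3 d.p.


1/N = 1/7.9 = 0.126582
angle = arctan(0.126582) = 0.125913 rad
angle = 0.125913 * 180/pi = 7.214 degrees

7.214


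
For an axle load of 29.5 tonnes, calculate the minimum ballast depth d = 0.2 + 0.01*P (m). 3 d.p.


d = 0.2 + 0.01 * 29.5
d = 0.2 + 0.295
d = 0.495 m

0.495


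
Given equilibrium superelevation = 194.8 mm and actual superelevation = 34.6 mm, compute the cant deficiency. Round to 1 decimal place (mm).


Cant deficiency = equilibrium cant - actual cant
CD = 194.8 - 34.6
CD = 160.2 mm

160.2


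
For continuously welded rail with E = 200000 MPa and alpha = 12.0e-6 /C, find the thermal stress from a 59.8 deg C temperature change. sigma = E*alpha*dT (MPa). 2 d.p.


sigma = E * alpha * dT
sigma = 200000 * 12.0e-6 * 59.8
sigma = 2.4 * 59.8
sigma = 143.52 MPa

143.52


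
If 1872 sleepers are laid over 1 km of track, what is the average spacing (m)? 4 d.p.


Spacing = 1000 m / number of sleepers
Spacing = 1000 / 1872
Spacing = 0.5342 m

0.5342


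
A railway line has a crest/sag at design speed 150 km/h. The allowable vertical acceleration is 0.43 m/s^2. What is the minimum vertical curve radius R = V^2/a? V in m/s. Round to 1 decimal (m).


Convert speed: V = 150 / 3.6 = 41.6667 m/s
V^2 = 1736.1111 m^2/s^2
R_v = 1736.1111 / 0.43
R_v = 4037.5 m

4037.5


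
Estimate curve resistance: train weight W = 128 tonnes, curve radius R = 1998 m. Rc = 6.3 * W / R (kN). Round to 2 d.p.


Rc = 6.3 * W / R
Rc = 6.3 * 128 / 1998
Rc = 806.4 / 1998
Rc = 0.40 kN

0.40


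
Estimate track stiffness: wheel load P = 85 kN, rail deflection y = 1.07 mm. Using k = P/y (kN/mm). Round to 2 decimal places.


Track stiffness k = P / y
k = 85 / 1.07
k = 79.44 kN/mm

79.44


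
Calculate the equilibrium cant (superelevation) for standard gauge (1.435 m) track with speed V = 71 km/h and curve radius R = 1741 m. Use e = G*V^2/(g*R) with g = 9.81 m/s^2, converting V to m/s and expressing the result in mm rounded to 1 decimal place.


Convert speed: V = 71 / 3.6 = 19.7222 m/s
Apply formula: e = 1.435 * 19.7222^2 / (9.81 * 1741)
e = 1.435 * 388.966 / 17079.21
e = 0.032681 m = 32.7 mm

32.7


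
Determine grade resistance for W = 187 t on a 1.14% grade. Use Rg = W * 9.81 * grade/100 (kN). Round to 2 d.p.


Rg = W * 9.81 * grade / 100
Rg = 187 * 9.81 * 1.14 / 100
Rg = 1834.47 * 0.0114
Rg = 20.91 kN

20.91


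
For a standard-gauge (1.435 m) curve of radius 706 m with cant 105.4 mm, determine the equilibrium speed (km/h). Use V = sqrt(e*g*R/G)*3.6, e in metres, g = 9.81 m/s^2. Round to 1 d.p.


Convert cant: e = 105.4 mm = 0.1054 m
V_ms = sqrt(0.1054 * 9.81 * 706 / 1.435)
V_ms = sqrt(508.700797) = 22.5544 m/s
V = 22.5544 * 3.6 = 81.2 km/h

81.2


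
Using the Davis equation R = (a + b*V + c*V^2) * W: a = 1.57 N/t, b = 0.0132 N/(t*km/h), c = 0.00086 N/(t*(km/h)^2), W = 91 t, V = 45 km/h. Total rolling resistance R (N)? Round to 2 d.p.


b*V = 0.0132 * 45 = 0.594
c*V^2 = 0.00086 * 2025 = 1.7415
R_per_t = 1.57 + 0.594 + 1.7415 = 3.9055 N/t
R_total = 3.9055 * 91 = 355.40 N

355.40


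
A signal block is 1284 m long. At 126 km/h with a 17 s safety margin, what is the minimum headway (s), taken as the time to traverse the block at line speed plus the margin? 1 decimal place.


V = 126 / 3.6 = 35.0 m/s
Block traversal time = 1284 / 35.0 = 36.6857 s
Headway = 36.6857 + 17
Headway = 53.7 s

53.7
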